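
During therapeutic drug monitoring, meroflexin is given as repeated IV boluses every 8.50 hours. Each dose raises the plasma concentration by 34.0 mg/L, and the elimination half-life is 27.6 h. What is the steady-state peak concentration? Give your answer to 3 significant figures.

177 mg/L

k = ln 2 / 27.6 = 0.02511 h⁻¹
Fraction remaining after one interval: e^(−kτ) = e^(−0.02511 × 8.50) = 0.8078
R = 1 / (1 − 0.8078) = 5.202
Css,max = 34.0 × 5.202 ≈ 177 mg/L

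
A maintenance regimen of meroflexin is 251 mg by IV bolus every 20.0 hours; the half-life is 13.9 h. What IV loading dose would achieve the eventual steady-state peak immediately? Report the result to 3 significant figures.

398 mg

k = ln 2 / 13.9 = 0.04987 h⁻¹
Accumulation ratio R = 1 / (1 − e^(−kτ)) = 1 / (1 − e^(−0.04987×20.0)) = 1 / (1 − 0.3689) = 1.584
Loading dose = maintenance dose × R = 251 × 1.584 ≈ 398 mg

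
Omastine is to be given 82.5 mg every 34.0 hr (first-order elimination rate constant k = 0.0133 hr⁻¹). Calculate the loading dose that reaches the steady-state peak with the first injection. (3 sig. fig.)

227 mg

Accumulation ratio R = 1 / (1 − e^(−kτ)) = 1 / (1 − e^(−0.01330×34.0)) = 1 / (1 − 0.6362) = 2.749
Loading dose = maintenance dose × R = 82.5 × 2.749 ≈ 227 mg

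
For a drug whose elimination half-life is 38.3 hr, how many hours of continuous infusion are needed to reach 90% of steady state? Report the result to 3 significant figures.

127 hours

k = ln 2 / 38.3 = 0.01810 hr⁻¹
f = 1 − e^(−kt)  ⇒  t = −ln(1 − f) / k
t = −ln(1 − 0.9) / 0.01810 = 2.303 / 0.01810 ≈ 127 hours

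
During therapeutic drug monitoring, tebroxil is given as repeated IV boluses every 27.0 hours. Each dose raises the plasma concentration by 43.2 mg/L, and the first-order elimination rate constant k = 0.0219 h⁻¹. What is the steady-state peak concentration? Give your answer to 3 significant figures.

Fraction remaining after one interval: e^(−kτ) = e^(−0.02190 × 27.0) = 0.5536
R = 1 / (1 − 0.5536) = 2.240
Css,max = 43.2 × 2.240 ≈ 96.8 mg/L

96.8 mg/L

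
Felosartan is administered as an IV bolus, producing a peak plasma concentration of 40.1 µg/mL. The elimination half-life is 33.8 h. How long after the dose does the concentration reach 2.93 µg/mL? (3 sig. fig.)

128 hours

k = ln 2 / 33.8 = 0.02051 h⁻¹
C(t) = C₀ e^(−kt)  ⇒  t = ln(C₀/C) / k
t = ln(40.1/2.93) / 0.02051 = 2.616 / 0.02051 ≈ 128 hours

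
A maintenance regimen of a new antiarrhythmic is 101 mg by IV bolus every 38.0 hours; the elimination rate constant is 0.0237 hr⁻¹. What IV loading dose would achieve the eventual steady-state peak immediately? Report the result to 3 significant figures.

Accumulation ratio R = 1 / (1 − e^(−kτ)) = 1 / (1 − e^(−0.02370×38.0)) = 1 / (1 − 0.4063) = 1.684
Loading dose = maintenance dose × R = 101 × 1.684 ≈ 170 mg

170 mg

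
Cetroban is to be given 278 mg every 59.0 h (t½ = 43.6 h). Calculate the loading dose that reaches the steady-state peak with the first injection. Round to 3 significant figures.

k = ln 2 / 43.6 = 0.01590 h⁻¹
Accumulation ratio R = 1 / (1 − e^(−kτ)) = 1 / (1 − e^(−0.01590×59.0)) = 1 / (1 − 0.3914) = 1.643
Loading dose = maintenance dose × R = 278 × 1.643 ≈ 457 mg

457 mg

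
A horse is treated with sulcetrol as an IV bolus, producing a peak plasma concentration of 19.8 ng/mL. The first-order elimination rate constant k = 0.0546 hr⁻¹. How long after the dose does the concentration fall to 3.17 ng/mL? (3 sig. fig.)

C(t) = C₀ e^(−kt)  ⇒  t = ln(C₀/C) / k
t = ln(19.8/3.17) / 0.05460 = 1.832 / 0.05460 ≈ 33.6 hours

33.6 hours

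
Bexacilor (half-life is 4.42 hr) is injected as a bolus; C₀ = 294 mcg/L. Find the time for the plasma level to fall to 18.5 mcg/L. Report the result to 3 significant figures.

17.6 hours

k = ln 2 / 4.42 = 0.1568 hr⁻¹
C(t) = C₀ e^(−kt)  ⇒  t = ln(C₀/C) / k
t = ln(294/18.5) / 0.1568 = 2.766 / 0.1568 ≈ 17.6 hours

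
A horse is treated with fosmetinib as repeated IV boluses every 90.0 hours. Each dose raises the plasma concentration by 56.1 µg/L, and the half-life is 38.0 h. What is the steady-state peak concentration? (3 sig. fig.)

k = ln 2 / 38.0 = 0.01824 h⁻¹
Fraction remaining after one interval: e^(−kτ) = e^(−0.01824 × 90.0) = 0.1937
R = 1 / (1 − 0.1937) = 1.240
Css,max = 56.1 × 1.240 ≈ 69.6 µg/L

69.6 µg/L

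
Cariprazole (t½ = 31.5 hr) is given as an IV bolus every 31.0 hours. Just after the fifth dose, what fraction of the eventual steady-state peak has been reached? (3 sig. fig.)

0.967

k = ln 2 / 31.5 = 0.02200 hr⁻¹
f_n = 1 − e^(−nkτ) = 1 − e^(−5 × 0.02200 × 31.0) = 1 − e^(−3.411) = 1 − 0.03302 ≈ 0.967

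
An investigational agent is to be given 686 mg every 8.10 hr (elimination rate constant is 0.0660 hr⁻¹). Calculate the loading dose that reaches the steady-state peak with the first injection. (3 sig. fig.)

Accumulation ratio R = 1 / (1 − e^(−kτ)) = 1 / (1 − e^(−0.06600×8.10)) = 1 / (1 − 0.5859) = 2.415
Loading dose = maintenance dose × R = 686 × 2.415 ≈ 1660 mg

1660 mg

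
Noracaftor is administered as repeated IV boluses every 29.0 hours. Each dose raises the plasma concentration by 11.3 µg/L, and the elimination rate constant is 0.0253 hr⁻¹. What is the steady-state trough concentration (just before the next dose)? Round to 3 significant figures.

10.4 µg/L

Fraction remaining after one interval: e^(−kτ) = e^(−0.02530 × 29.0) = 0.4801
R = 1 / (1 − 0.4801) = 1.924
Css,max = 11.3 × 1.924 = 21.74 µg/L
Css,min = Css,max × e^(−kτ) = 21.74 × 0.4801 ≈ 10.4 µg/L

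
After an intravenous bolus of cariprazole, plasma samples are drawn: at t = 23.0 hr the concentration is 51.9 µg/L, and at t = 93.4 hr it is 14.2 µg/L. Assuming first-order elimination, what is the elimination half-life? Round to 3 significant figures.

k = ln(C₁/C₂) / (t₂ − t₁) = ln(51.9/14.2) / (93.4 − 23.0)
  = 1.296 / 70.40 = 0.01841 hr⁻¹
t½ = ln 2 / k = ln 2 / 0.01841 ≈ 37.7 hours

37.7 hours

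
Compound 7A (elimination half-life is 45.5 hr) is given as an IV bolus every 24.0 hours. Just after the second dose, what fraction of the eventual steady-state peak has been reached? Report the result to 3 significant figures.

0.519

k = ln 2 / 45.5 = 0.01523 hr⁻¹
f_n = 1 − e^(−nkτ) = 1 − e^(−2 × 0.01523 × 24.0) = 1 − e^(−0.7312) = 1 − 0.4813 ≈ 0.519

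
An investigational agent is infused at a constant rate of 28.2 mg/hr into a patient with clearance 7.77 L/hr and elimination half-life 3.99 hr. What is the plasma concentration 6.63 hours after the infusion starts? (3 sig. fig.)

Css = rate / CL = 28.2 / 7.77 = 3.629 mg/L
k = ln 2 / 3.99 = 0.1737 hr⁻¹
C(t) = Css (1 − e^(−kt)) = 3.629 × (1 − e^(−1.152)) = 3.629 × 0.6839 ≈ 2.48 mg/L

2.48 mg/L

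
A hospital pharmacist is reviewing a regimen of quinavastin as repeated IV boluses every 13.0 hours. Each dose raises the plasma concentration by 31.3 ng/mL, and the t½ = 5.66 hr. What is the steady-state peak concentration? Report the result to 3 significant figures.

39.3 ng/mL

k = ln 2 / 5.66 = 0.1225 hr⁻¹
Fraction remaining after one interval: e^(−kτ) = e^(−0.1225 × 13.0) = 0.2035
R = 1 / (1 − 0.2035) = 1.256
Css,max = 31.3 × 1.256 ≈ 39.3 ng/mL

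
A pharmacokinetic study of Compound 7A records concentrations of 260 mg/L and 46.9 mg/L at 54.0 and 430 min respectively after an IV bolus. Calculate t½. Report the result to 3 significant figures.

152 minutes

k = ln(C₁/C₂) / (t₂ − t₁) = ln(260/46.9) / (430 − 54.0)
  = 1.713 / 376.0 = 0.004555 min⁻¹
t½ = ln 2 / k = ln 2 / 0.004555 ≈ 152 minutes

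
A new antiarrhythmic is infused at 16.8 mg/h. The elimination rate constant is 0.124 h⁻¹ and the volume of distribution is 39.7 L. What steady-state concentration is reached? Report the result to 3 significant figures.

3.41 µg/mL

CL = k · V = 0.124 × 39.7 = 4.923 L/h
Css = rate / CL = 16.8 / 4.923 ≈ 3.41 µg/mL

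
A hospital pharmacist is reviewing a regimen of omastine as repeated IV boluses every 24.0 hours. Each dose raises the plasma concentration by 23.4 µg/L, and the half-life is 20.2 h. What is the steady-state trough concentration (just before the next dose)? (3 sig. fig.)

k = ln 2 / 20.2 = 0.03431 h⁻¹
Fraction remaining after one interval: e^(−kτ) = e^(−0.03431 × 24.0) = 0.4389
R = 1 / (1 − 0.4389) = 1.782
Css,max = 23.4 × 1.782 = 41.70 µg/L
Css,min = Css,max × e^(−kτ) = 41.70 × 0.4389 ≈ 18.3 µg/L

18.3 µg/L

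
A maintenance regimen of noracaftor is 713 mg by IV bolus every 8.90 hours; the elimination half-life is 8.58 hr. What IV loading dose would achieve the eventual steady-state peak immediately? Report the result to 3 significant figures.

k = ln 2 / 8.58 = 0.08079 hr⁻¹
Accumulation ratio R = 1 / (1 − e^(−kτ)) = 1 / (1 − e^(−0.08079×8.90)) = 1 / (1 − 0.4872) = 1.950
Loading dose = maintenance dose × R = 713 × 1.950 ≈ 1390 mg

1390 mg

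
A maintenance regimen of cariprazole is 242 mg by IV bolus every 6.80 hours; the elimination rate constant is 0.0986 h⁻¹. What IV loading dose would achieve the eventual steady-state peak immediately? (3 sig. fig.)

495 mg

Accumulation ratio R = 1 / (1 − e^(−kτ)) = 1 / (1 − e^(−0.09860×6.80)) = 1 / (1 − 0.5115) = 2.047
Loading dose = maintenance dose × R = 242 × 2.047 ≈ 495 mg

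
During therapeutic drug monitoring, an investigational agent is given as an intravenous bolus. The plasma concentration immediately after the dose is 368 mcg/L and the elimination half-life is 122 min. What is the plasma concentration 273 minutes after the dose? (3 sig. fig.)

78.0 mcg/L

k = ln 2 / 122 = 0.005682 min⁻¹
273 min is 2.238 half-lives, so C = 368 × (1/2)^2.238 = 368 × 0.2120 ≈ 78.0 mcg/L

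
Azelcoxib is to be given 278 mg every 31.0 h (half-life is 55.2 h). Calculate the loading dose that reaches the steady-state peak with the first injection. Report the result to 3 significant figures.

862 mg

k = ln 2 / 55.2 = 0.01256 h⁻¹
Accumulation ratio R = 1 / (1 − e^(−kτ)) = 1 / (1 − e^(−0.01256×31.0)) = 1 / (1 − 0.6776) = 3.101
Loading dose = maintenance dose × R = 278 × 3.101 ≈ 862 mg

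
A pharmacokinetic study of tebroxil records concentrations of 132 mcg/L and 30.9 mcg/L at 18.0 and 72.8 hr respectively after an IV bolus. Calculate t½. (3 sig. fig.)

k = ln(C₁/C₂) / (t₂ − t₁) = ln(132/30.9) / (72.8 − 18.0)
  = 1.452 / 54.80 = 0.02650 hr⁻¹
t½ = ln 2 / k = ln 2 / 0.02650 ≈ 26.2 hours

26.2 hours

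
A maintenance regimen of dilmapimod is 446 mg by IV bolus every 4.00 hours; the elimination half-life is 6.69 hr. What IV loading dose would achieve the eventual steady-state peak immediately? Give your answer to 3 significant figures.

k = ln 2 / 6.69 = 0.1036 hr⁻¹
Accumulation ratio R = 1 / (1 − e^(−kτ)) = 1 / (1 − e^(−0.1036×4.00)) = 1 / (1 − 0.6607) = 2.947
Loading dose = maintenance dose × R = 446 × 2.947 ≈ 1310 mg

1310 mg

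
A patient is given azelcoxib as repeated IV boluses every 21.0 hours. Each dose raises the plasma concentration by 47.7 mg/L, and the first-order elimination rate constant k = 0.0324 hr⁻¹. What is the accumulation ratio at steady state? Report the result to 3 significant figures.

2.03

Fraction remaining after one interval: e^(−kτ) = e^(−0.03240 × 21.0) = 0.5064
R = 1 / (1 − 0.5064) = 1 / 0.4936 ≈ 2.03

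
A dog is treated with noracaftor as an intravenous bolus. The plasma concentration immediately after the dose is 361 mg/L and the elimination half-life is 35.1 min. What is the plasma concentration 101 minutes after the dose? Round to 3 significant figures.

k = ln 2 / 35.1 = 0.01975 min⁻¹
101 min is 2.877 half-lives, so C = 361 × (1/2)^2.877 = 361 × 0.1361 ≈ 49.1 mg/L

49.1 mg/L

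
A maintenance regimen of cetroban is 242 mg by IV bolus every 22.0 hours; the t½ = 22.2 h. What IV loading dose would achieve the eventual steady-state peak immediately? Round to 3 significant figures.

487 mg

k = ln 2 / 22.2 = 0.03122 h⁻¹
Accumulation ratio R = 1 / (1 − e^(−kτ)) = 1 / (1 − e^(−0.03122×22.0)) = 1 / (1 − 0.5031) = 2.013
Loading dose = maintenance dose × R = 242 × 2.013 ≈ 487 mg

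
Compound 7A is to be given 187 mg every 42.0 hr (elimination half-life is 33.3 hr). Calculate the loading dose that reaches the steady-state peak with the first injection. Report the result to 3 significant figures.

k = ln 2 / 33.3 = 0.02082 hr⁻¹
Accumulation ratio R = 1 / (1 − e^(−kτ)) = 1 / (1 − e^(−0.02082×42.0)) = 1 / (1 − 0.4172) = 1.716
Loading dose = maintenance dose × R = 187 × 1.716 ≈ 321 mg

321 mg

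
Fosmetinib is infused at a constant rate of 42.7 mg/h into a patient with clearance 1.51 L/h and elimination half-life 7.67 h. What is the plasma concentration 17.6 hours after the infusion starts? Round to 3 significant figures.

Css = rate / CL = 42.7 / 1.51 = 28.28 mg/L
k = ln 2 / 7.67 = 0.09037 h⁻¹
C(t) = Css (1 − e^(−kt)) = 28.28 × (1 − e^(−1.591)) = 28.28 × 0.7962 ≈ 22.5 mg/L

22.5 mg/L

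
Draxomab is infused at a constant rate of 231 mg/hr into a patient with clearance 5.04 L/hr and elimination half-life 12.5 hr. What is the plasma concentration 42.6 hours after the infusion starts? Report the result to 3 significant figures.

41.5 µg/mL

Css = rate / CL = 231 / 5.04 = 45.83 µg/mL
k = ln 2 / 12.5 = 0.05545 hr⁻¹
C(t) = Css (1 − e^(−kt)) = 45.83 × (1 − e^(−2.362)) = 45.83 × 0.9058 ≈ 41.5 µg/mL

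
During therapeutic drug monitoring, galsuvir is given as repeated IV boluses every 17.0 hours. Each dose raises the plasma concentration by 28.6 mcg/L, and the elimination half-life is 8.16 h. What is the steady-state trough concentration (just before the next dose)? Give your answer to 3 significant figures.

k = ln 2 / 8.16 = 0.08494 h⁻¹
Fraction remaining after one interval: e^(−kτ) = e^(−0.08494 × 17.0) = 0.2360
R = 1 / (1 − 0.2360) = 1.309
Css,max = 28.6 × 1.309 = 37.43 mcg/L
Css,min = Css,max × e^(−kτ) = 37.43 × 0.2360 ≈ 8.83 mcg/L

8.83 mcg/L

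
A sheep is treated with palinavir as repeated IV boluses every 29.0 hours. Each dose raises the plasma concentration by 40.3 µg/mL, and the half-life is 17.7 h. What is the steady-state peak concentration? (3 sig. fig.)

59.4 µg/mL

k = ln 2 / 17.7 = 0.03916 h⁻¹
Fraction remaining after one interval: e^(−kτ) = e^(−0.03916 × 29.0) = 0.3212
R = 1 / (1 − 0.3212) = 1.473
Css,max = 40.3 × 1.473 ≈ 59.4 µg/mL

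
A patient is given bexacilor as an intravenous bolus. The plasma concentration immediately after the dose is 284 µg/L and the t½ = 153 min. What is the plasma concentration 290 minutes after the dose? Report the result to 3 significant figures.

76.3 µg/L

k = ln 2 / 153 = 0.004530 min⁻¹
C(t) = C₀ e^(−kt) = 284 × e^(−0.004530 × 290) = 284 × e^(−1.314) = 284 × 0.2688 ≈ 76.3 µg/L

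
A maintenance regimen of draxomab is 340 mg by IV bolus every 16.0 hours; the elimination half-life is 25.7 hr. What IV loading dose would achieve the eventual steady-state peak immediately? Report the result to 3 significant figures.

k = ln 2 / 25.7 = 0.02697 hr⁻¹
Accumulation ratio R = 1 / (1 − e^(−kτ)) = 1 / (1 − e^(−0.02697×16.0)) = 1 / (1 − 0.6495) = 2.853
Loading dose = maintenance dose × R = 340 × 2.853 ≈ 970 mg

970 mg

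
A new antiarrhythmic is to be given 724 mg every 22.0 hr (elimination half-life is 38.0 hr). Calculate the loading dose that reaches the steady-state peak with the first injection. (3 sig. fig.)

k = ln 2 / 38.0 = 0.01824 hr⁻¹
Accumulation ratio R = 1 / (1 − e^(−kτ)) = 1 / (1 − e^(−0.01824×22.0)) = 1 / (1 − 0.6695) = 3.025
Loading dose = maintenance dose × R = 724 × 3.025 ≈ 2190 mg

2190 mg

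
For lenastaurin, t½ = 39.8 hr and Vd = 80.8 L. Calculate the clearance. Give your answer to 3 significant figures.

1.41 L/hr

k = ln 2 / t½ = ln 2 / 39.8 = 0.01742 hr⁻¹
CL = k · V = 0.01742 × 80.8 ≈ 1.41 L/hr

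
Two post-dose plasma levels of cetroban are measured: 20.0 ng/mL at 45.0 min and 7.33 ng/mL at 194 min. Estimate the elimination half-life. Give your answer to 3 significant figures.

103 minutes

k = ln(C₁/C₂) / (t₂ − t₁) = ln(20.0/7.33) / (194 − 45.0)
  = 1.004 / 149.0 = 0.006737 min⁻¹
t½ = ln 2 / k = ln 2 / 0.006737 ≈ 103 minutes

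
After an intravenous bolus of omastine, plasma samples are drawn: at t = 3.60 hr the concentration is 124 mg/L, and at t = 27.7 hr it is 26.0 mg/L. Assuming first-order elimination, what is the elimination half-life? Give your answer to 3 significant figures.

10.7 hours

k = ln(C₁/C₂) / (t₂ − t₁) = ln(124/26.0) / (27.7 − 3.60)
  = 1.562 / 24.10 = 0.06482 hr⁻¹
t½ = ln 2 / k = ln 2 / 0.06482 ≈ 10.7 hours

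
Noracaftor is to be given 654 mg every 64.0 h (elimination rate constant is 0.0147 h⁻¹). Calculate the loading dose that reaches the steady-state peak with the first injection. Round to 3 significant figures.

Accumulation ratio R = 1 / (1 − e^(−kτ)) = 1 / (1 − e^(−0.01470×64.0)) = 1 / (1 − 0.3903) = 1.640
Loading dose = maintenance dose × R = 654 × 1.640 ≈ 1070 mg

1070 mg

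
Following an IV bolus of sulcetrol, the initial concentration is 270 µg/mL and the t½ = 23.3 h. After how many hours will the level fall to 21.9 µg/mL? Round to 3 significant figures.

84.4 hours

k = ln 2 / 23.3 = 0.02975 h⁻¹
C(t) = C₀ e^(−kt)  ⇒  t = ln(C₀/C) / k
t = ln(270/21.9) / 0.02975 = 2.512 / 0.02975 ≈ 84.4 hours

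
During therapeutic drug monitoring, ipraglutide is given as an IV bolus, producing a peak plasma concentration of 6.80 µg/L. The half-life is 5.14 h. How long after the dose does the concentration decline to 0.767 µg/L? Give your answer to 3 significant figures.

k = ln 2 / 5.14 = 0.1349 h⁻¹
C(t) = C₀ e^(−kt)  ⇒  t = ln(C₀/C) / k
t = ln(6.80/0.767) / 0.1349 = 2.182 / 0.1349 ≈ 16.2 hours

16.2 hours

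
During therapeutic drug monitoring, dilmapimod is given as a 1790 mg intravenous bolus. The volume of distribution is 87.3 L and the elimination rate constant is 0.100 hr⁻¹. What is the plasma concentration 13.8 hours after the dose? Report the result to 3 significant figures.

C₀ = dose / V = 1790 / 87.3 = 20.50 mg/L
C(t) = C₀ e^(−kt) = 20.50 × e^(−0.1000 × 13.8) = 20.50 × e^(−1.380) = 20.50 × 0.2516 ≈ 5.16 mg/L

5.16 mg/L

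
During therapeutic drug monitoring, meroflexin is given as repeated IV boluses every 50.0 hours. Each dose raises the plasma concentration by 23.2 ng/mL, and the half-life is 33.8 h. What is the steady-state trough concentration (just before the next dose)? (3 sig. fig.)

13.0 ng/mL

k = ln 2 / 33.8 = 0.02051 h⁻¹
Fraction remaining after one interval: e^(−kτ) = e^(−0.02051 × 50.0) = 0.3587
R = 1 / (1 − 0.3587) = 1.559
Css,max = 23.2 × 1.559 = 36.17 ng/mL
Css,min = Css,max × e^(−kτ) = 36.17 × 0.3587 ≈ 13.0 ng/mL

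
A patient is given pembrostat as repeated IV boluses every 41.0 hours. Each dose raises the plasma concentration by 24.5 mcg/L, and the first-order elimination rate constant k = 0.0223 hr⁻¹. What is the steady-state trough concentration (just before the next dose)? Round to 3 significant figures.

Fraction remaining after one interval: e^(−kτ) = e^(−0.02230 × 41.0) = 0.4008
R = 1 / (1 − 0.4008) = 1.669
Css,max = 24.5 × 1.669 = 40.89 mcg/L
Css,min = Css,max × e^(−kτ) = 40.89 × 0.4008 ≈ 16.4 mcg/L

16.4 mcg/L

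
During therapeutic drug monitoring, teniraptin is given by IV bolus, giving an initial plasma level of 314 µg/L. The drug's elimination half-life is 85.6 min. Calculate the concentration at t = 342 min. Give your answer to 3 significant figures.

19.7 µg/L

k = ln 2 / 85.6 = 0.008098 min⁻¹
342 min is 3.995 half-lives, so C = 314 × (1/2)^3.995 = 314 × 0.06270 ≈ 19.7 µg/L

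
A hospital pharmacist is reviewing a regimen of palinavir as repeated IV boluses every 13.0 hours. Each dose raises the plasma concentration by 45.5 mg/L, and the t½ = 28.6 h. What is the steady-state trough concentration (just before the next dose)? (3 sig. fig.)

k = ln 2 / 28.6 = 0.02424 h⁻¹
Fraction remaining after one interval: e^(−kτ) = e^(−0.02424 × 13.0) = 0.7297
R = 1 / (1 − 0.7297) = 3.700
Css,max = 45.5 × 3.700 = 168.4 mg/L
Css,min = Css,max × e^(−kτ) = 168.4 × 0.7297 ≈ 123 mg/L

123 mg/L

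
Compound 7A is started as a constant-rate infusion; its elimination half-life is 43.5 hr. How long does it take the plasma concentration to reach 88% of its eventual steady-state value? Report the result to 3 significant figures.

k = ln 2 / 43.5 = 0.01593 hr⁻¹
f = 1 − e^(−kt)  ⇒  t = −ln(1 − f) / k
t = −ln(1 − 0.88) / 0.01593 = 2.120 / 0.01593 ≈ 133 hours

133 hours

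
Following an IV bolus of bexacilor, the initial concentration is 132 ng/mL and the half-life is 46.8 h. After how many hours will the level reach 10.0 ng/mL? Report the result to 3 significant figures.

174 hours

k = ln 2 / 46.8 = 0.01481 h⁻¹
C(t) = C₀ e^(−kt)  ⇒  t = ln(C₀/C) / k
t = ln(132/10.0) / 0.01481 = 2.580 / 0.01481 ≈ 174 hours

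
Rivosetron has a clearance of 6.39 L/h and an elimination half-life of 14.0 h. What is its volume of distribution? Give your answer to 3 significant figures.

k = ln 2 / t½ = ln 2 / 14.0 = 0.04951 h⁻¹
V = CL / k = 6.39 / 0.04951 ≈ 129 L

129 L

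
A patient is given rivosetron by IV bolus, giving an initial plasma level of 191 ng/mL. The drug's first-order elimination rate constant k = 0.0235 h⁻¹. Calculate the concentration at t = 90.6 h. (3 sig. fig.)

22.7 ng/mL

C(t) = C₀ e^(−kt) = 191 × e^(−0.02350 × 90.6) = 191 × e^(−2.129) = 191 × 0.1189 ≈ 22.7 ng/mL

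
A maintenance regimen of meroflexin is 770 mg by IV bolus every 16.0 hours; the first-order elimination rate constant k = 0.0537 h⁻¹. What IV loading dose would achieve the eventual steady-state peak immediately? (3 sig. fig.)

Accumulation ratio R = 1 / (1 − e^(−kτ)) = 1 / (1 − e^(−0.05370×16.0)) = 1 / (1 − 0.4235) = 1.735
Loading dose = maintenance dose × R = 770 × 1.735 ≈ 1340 mg

1340 mg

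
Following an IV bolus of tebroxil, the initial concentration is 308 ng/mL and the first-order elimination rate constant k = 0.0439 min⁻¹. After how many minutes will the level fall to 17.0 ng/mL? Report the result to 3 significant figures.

C(t) = C₀ e^(−kt)  ⇒  t = ln(C₀/C) / k
t = ln(308/17.0) / 0.04390 = 2.897 / 0.04390 ≈ 66.0 minutes

66.0 minutes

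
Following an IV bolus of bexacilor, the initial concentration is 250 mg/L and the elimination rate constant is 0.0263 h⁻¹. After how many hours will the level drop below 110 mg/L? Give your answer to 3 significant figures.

C(t) = C₀ e^(−kt)  ⇒  t = ln(C₀/C) / k
t = ln(250/110) / 0.02630 = 0.8210 / 0.02630 ≈ 31.2 hours

31.2 hours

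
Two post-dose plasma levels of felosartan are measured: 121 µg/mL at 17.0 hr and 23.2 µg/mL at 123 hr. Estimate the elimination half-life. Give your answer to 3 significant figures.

k = ln(C₁/C₂) / (t₂ − t₁) = ln(121/23.2) / (123 − 17.0)
  = 1.652 / 106.0 = 0.01558 hr⁻¹
t½ = ln 2 / k = ln 2 / 0.01558 ≈ 44.5 hours

44.5 hours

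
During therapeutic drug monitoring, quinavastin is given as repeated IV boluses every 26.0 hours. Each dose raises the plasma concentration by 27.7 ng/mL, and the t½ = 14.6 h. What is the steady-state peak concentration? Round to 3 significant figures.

39.1 ng/mL

k = ln 2 / 14.6 = 0.04748 h⁻¹
Fraction remaining after one interval: e^(−kτ) = e^(−0.04748 × 26.0) = 0.2910
R = 1 / (1 − 0.2910) = 1.410
Css,max = 27.7 × 1.410 ≈ 39.1 ng/mL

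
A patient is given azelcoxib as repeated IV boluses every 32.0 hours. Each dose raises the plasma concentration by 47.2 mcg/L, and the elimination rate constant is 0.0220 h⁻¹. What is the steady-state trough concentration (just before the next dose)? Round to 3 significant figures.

Fraction remaining after one interval: e^(−kτ) = e^(−0.02200 × 32.0) = 0.4946
R = 1 / (1 − 0.4946) = 1.979
Css,max = 47.2 × 1.979 = 93.39 mcg/L
Css,min = Css,max × e^(−kτ) = 93.39 × 0.4946 ≈ 46.2 mcg/L

46.2 mcg/L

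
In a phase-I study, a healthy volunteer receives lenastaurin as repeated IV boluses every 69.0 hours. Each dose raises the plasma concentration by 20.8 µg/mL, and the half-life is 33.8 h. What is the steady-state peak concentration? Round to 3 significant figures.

27.5 µg/mL

k = ln 2 / 33.8 = 0.02051 h⁻¹
Fraction remaining after one interval: e^(−kτ) = e^(−0.02051 × 69.0) = 0.2429
R = 1 / (1 − 0.2429) = 1.321
Css,max = 20.8 × 1.321 ≈ 27.5 µg/mL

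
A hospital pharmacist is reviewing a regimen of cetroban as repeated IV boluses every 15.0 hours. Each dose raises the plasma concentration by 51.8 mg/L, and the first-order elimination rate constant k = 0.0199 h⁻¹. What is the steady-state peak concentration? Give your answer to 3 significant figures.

201 mg/L

Fraction remaining after one interval: e^(−kτ) = e^(−0.01990 × 15.0) = 0.7419
R = 1 / (1 − 0.7419) = 3.875
Css,max = 51.8 × 3.875 ≈ 201 mg/L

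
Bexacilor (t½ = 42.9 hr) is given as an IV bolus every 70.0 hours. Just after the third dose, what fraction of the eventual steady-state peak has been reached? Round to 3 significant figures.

0.966

k = ln 2 / 42.9 = 0.01616 hr⁻¹
f_n = 1 − e^(−nkτ) = 1 − e^(−3 × 0.01616 × 70.0) = 1 − e^(−3.393) = 1 − 0.03361 ≈ 0.966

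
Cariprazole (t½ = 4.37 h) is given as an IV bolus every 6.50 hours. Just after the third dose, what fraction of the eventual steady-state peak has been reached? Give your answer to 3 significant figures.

k = ln 2 / 4.37 = 0.1586 h⁻¹
f_n = 1 − e^(−nkτ) = 1 − e^(−3 × 0.1586 × 6.50) = 1 − e^(−3.093) = 1 − 0.04537 ≈ 0.955

0.955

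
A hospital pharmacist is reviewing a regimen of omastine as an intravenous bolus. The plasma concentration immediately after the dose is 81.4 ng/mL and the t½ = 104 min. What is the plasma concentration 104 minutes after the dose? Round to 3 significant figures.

k = ln 2 / 104 = 0.006665 min⁻¹
C(t) = C₀ e^(−kt) = 81.4 × e^(−0.006665 × 104) = 81.4 × e^(−0.6931) = 81.4 × 0.5000 ≈ 40.7 ng/mL

40.7 ng/mL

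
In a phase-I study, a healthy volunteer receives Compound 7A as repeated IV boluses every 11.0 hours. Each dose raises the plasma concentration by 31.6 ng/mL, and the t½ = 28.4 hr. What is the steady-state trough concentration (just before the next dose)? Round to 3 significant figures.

k = ln 2 / 28.4 = 0.02441 hr⁻¹
Fraction remaining after one interval: e^(−kτ) = e^(−0.02441 × 11.0) = 0.7645
R = 1 / (1 − 0.7645) = 4.247
Css,max = 31.6 × 4.247 = 134.2 ng/mL
Css,min = Css,max × e^(−kτ) = 134.2 × 0.7645 ≈ 103 ng/mL

103 ng/mL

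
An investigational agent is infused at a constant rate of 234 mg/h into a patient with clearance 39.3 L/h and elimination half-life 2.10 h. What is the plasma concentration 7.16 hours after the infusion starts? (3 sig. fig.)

5.39 µg/mL

Css = rate / CL = 234 / 39.3 = 5.954 µg/mL
k = ln 2 / 2.10 = 0.3301 h⁻¹
C(t) = Css (1 − e^(−kt)) = 5.954 × (1 − e^(−2.363)) = 5.954 × 0.9059 ≈ 5.39 µg/mL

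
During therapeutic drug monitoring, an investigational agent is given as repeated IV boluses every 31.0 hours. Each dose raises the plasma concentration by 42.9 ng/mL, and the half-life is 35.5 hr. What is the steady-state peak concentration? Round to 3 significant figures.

94.5 ng/mL

k = ln 2 / 35.5 = 0.01953 hr⁻¹
Fraction remaining after one interval: e^(−kτ) = e^(−0.01953 × 31.0) = 0.5459
R = 1 / (1 − 0.5459) = 2.202
Css,max = 42.9 × 2.202 ≈ 94.5 ng/mL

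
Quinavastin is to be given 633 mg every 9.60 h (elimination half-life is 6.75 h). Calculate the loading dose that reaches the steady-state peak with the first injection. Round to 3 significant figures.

k = ln 2 / 6.75 = 0.1027 h⁻¹
Accumulation ratio R = 1 / (1 − e^(−kτ)) = 1 / (1 − e^(−0.1027×9.60)) = 1 / (1 − 0.3731) = 1.595
Loading dose = maintenance dose × R = 633 × 1.595 ≈ 1010 mg

1010 mg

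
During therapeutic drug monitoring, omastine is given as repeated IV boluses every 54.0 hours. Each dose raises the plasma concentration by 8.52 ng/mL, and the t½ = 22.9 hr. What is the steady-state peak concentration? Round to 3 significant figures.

k = ln 2 / 22.9 = 0.03027 hr⁻¹
Fraction remaining after one interval: e^(−kτ) = e^(−0.03027 × 54.0) = 0.1951
R = 1 / (1 − 0.1951) = 1.242
Css,max = 8.52 × 1.242 ≈ 10.6 ng/mL

10.6 ng/mL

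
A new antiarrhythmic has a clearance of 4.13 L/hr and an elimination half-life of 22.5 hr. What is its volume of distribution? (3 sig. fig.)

k = ln 2 / t½ = ln 2 / 22.5 = 0.03081 hr⁻¹
V = CL / k = 4.13 / 0.03081 ≈ 134 L

134 L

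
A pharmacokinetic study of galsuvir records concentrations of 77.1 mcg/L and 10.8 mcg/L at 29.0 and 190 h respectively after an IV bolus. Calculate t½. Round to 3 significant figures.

56.8 hours

k = ln(C₁/C₂) / (t₂ − t₁) = ln(77.1/10.8) / (190 − 29.0)
  = 1.966 / 161.0 = 0.01221 h⁻¹
t½ = ln 2 / k = ln 2 / 0.01221 ≈ 56.8 hours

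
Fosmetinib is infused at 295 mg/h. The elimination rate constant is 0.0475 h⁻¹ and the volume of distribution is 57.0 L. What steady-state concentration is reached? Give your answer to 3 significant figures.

CL = k · V = 0.0475 × 57.0 = 2.708 L/h
Css = rate / CL = 295 / 2.708 ≈ 109 µg/mL

109 µg/mL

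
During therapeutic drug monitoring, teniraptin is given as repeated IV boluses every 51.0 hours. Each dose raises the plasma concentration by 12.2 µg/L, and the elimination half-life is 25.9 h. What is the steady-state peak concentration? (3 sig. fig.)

k = ln 2 / 25.9 = 0.02676 h⁻¹
Fraction remaining after one interval: e^(−kτ) = e^(−0.02676 × 51.0) = 0.2554
R = 1 / (1 − 0.2554) = 1.343
Css,max = 12.2 × 1.343 ≈ 16.4 µg/L

16.4 µg/L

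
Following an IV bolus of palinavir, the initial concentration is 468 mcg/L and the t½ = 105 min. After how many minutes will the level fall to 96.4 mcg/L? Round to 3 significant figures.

239 minutes

k = ln 2 / 105 = 0.006601 min⁻¹
C(t) = C₀ e^(−kt)  ⇒  t = ln(C₀/C) / k
t = ln(468/96.4) / 0.006601 = 1.580 / 0.006601 ≈ 239 minutes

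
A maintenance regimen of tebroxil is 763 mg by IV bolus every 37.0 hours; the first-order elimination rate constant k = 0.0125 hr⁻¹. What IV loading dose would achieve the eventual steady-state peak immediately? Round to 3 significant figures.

2060 mg

Accumulation ratio R = 1 / (1 − e^(−kτ)) = 1 / (1 − e^(−0.01250×37.0)) = 1 / (1 − 0.6297) = 2.701
Loading dose = maintenance dose × R = 763 × 2.701 ≈ 2060 mg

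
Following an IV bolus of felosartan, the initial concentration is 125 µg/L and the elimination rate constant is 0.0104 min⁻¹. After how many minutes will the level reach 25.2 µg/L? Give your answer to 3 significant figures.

154 minutes

C(t) = C₀ e^(−kt)  ⇒  t = ln(C₀/C) / k
t = ln(125/25.2) / 0.01040 = 1.601 / 0.01040 ≈ 154 minutes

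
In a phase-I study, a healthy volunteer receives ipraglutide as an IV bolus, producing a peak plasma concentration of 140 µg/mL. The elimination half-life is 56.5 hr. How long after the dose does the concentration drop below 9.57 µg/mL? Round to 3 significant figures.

219 hours

k = ln 2 / 56.5 = 0.01227 hr⁻¹
C(t) = C₀ e^(−kt)  ⇒  t = ln(C₀/C) / k
t = ln(140/9.57) / 0.01227 = 2.683 / 0.01227 ≈ 219 hours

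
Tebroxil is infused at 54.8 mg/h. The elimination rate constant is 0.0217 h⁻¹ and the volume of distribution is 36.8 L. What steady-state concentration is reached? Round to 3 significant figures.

CL = k · V = 0.0217 × 36.8 = 0.7986 L/h
Css = rate / CL = 54.8 / 0.7986 ≈ 68.6 mg/L

68.6 mg/L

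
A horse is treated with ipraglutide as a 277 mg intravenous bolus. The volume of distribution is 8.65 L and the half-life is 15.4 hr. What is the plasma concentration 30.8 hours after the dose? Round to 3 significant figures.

C₀ = dose / V = 277 / 8.65 = 32.02 µg/mL
k = ln 2 / 15.4 = 0.04501 hr⁻¹
C(t) = C₀ e^(−kt) = 32.02 × e^(−0.04501 × 30.8) = 32.02 × e^(−1.386) = 32.02 × 0.2500 ≈ 8.01 µg/mL

8.01 µg/mL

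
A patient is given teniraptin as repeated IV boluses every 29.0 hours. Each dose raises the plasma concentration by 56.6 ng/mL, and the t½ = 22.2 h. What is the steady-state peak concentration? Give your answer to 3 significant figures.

k = ln 2 / 22.2 = 0.03122 h⁻¹
Fraction remaining after one interval: e^(−kτ) = e^(−0.03122 × 29.0) = 0.4044
R = 1 / (1 − 0.4044) = 1.679
Css,max = 56.6 × 1.679 ≈ 95.0 ng/mL

95.0 ng/mL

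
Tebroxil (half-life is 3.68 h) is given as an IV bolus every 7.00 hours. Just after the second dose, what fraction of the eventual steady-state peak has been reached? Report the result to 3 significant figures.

0.928

k = ln 2 / 3.68 = 0.1884 h⁻¹
f_n = 1 − e^(−nkτ) = 1 − e^(−2 × 0.1884 × 7.00) = 1 − e^(−2.637) = 1 − 0.07158 ≈ 0.928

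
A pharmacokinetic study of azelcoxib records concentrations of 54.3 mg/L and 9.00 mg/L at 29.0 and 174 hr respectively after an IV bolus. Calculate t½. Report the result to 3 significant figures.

55.9 hours

k = ln(C₁/C₂) / (t₂ − t₁) = ln(54.3/9.00) / (174 − 29.0)
  = 1.797 / 145.0 = 0.01240 hr⁻¹
t½ = ln 2 / k = ln 2 / 0.01240 ≈ 55.9 hours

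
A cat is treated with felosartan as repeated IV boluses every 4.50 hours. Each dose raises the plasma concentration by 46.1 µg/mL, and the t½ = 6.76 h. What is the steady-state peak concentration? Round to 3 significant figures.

k = ln 2 / 6.76 = 0.1025 h⁻¹
Fraction remaining after one interval: e^(−kτ) = e^(−0.1025 × 4.50) = 0.6304
R = 1 / (1 − 0.6304) = 2.706
Css,max = 46.1 × 2.706 ≈ 125 µg/mL

125 µg/mL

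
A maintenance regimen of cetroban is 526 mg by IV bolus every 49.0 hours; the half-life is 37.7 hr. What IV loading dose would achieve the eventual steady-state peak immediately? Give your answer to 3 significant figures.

k = ln 2 / 37.7 = 0.01839 hr⁻¹
Accumulation ratio R = 1 / (1 − e^(−kτ)) = 1 / (1 − e^(−0.01839×49.0)) = 1 / (1 − 0.4062) = 1.684
Loading dose = maintenance dose × R = 526 × 1.684 ≈ 886 mg

886 mg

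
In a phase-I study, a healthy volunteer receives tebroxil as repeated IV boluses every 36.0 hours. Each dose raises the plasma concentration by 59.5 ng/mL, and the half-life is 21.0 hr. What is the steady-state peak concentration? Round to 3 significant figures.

k = ln 2 / 21.0 = 0.03301 hr⁻¹
Fraction remaining after one interval: e^(−kτ) = e^(−0.03301 × 36.0) = 0.3048
R = 1 / (1 − 0.3048) = 1.438
Css,max = 59.5 × 1.438 ≈ 85.6 ng/mL

85.6 ng/mL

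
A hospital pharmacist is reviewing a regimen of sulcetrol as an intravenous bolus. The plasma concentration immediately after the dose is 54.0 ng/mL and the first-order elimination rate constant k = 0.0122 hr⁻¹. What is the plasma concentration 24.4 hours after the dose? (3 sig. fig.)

C(t) = C₀ e^(−kt) = 54.0 × e^(−0.01220 × 24.4) = 54.0 × e^(−0.2977) = 54.0 × 0.7425 ≈ 40.1 ng/mL

40.1 ng/mL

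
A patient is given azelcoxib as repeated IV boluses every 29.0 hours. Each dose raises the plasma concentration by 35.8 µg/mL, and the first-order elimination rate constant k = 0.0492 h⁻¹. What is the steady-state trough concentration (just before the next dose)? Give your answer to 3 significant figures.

11.3 µg/mL

Fraction remaining after one interval: e^(−kτ) = e^(−0.04920 × 29.0) = 0.2401
R = 1 / (1 − 0.2401) = 1.316
Css,max = 35.8 × 1.316 = 47.11 µg/mL
Css,min = Css,max × e^(−kτ) = 47.11 × 0.2401 ≈ 11.3 µg/mL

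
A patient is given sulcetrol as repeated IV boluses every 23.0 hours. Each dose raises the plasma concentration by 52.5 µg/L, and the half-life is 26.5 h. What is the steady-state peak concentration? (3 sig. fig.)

116 µg/L

k = ln 2 / 26.5 = 0.02616 h⁻¹
Fraction remaining after one interval: e^(−kτ) = e^(−0.02616 × 23.0) = 0.5479
R = 1 / (1 − 0.5479) = 2.212
Css,max = 52.5 × 2.212 ≈ 116 µg/L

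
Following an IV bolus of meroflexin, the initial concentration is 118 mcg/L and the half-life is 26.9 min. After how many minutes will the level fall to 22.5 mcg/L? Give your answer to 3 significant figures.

64.3 minutes

k = ln 2 / 26.9 = 0.02577 min⁻¹
C(t) = C₀ e^(−kt)  ⇒  t = ln(C₀/C) / k
t = ln(118/22.5) / 0.02577 = 1.657 / 0.02577 ≈ 64.3 minutes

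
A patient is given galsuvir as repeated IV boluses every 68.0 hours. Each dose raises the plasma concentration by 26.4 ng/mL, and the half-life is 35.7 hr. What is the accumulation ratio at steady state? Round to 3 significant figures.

1.36

k = ln 2 / 35.7 = 0.01942 hr⁻¹
Fraction remaining after one interval: e^(−kτ) = e^(−0.01942 × 68.0) = 0.2671
R = 1 / (1 − 0.2671) = 1 / 0.7329 ≈ 1.36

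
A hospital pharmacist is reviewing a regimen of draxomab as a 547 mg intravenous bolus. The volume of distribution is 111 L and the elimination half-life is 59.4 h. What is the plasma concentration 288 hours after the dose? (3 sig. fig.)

C₀ = dose / V = 547 / 111 = 4.928 mg/L
k = ln 2 / 59.4 = 0.01167 h⁻¹
C(t) = C₀ e^(−kt) = 4.928 × e^(−0.01167 × 288) = 4.928 × e^(−3.361) = 4.928 × 0.03471 ≈ 0.171 mg/L

0.171 mg/L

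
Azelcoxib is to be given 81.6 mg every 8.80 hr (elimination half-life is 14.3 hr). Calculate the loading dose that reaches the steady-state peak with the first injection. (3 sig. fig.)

235 mg

k = ln 2 / 14.3 = 0.04847 hr⁻¹
Accumulation ratio R = 1 / (1 − e^(−kτ)) = 1 / (1 − e^(−0.04847×8.80)) = 1 / (1 − 0.6528) = 2.880
Loading dose = maintenance dose × R = 81.6 × 2.880 ≈ 235 mg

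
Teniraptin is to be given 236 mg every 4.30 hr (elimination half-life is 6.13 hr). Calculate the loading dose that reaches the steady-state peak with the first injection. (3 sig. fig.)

613 mg

k = ln 2 / 6.13 = 0.1131 hr⁻¹
Accumulation ratio R = 1 / (1 − e^(−kτ)) = 1 / (1 − e^(−0.1131×4.30)) = 1 / (1 − 0.6149) = 2.597
Loading dose = maintenance dose × R = 236 × 2.597 ≈ 613 mg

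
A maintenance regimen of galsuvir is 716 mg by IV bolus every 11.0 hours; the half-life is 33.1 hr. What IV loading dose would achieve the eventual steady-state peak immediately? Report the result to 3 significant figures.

3480 mg

k = ln 2 / 33.1 = 0.02094 hr⁻¹
Accumulation ratio R = 1 / (1 − e^(−kτ)) = 1 / (1 − e^(−0.02094×11.0)) = 1 / (1 − 0.7943) = 4.860
Loading dose = maintenance dose × R = 716 × 4.860 ≈ 3480 mg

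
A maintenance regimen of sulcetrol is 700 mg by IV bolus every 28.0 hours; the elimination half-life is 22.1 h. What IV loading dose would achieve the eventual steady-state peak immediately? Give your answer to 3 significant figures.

1200 mg

k = ln 2 / 22.1 = 0.03136 h⁻¹
Accumulation ratio R = 1 / (1 − e^(−kτ)) = 1 / (1 − e^(−0.03136×28.0)) = 1 / (1 − 0.4155) = 1.711
Loading dose = maintenance dose × R = 700 × 1.711 ≈ 1200 mg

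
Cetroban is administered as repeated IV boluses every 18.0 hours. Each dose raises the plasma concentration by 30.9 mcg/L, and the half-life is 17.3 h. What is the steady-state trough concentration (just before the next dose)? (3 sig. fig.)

29.2 mcg/L

k = ln 2 / 17.3 = 0.04007 h⁻¹
Fraction remaining after one interval: e^(−kτ) = e^(−0.04007 × 18.0) = 0.4862
R = 1 / (1 − 0.4862) = 1.946
Css,max = 30.9 × 1.946 = 60.14 mcg/L
Css,min = Css,max × e^(−kτ) = 60.14 × 0.4862 ≈ 29.2 mcg/L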